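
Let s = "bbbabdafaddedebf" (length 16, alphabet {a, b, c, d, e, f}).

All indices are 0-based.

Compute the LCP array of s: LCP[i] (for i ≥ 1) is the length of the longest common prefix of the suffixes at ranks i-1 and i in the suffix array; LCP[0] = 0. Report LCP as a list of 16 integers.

rank | idx | suffix
   0 |   3 | abdafaddedebf
   1 |   8 | addedebf
   2 |   6 | afaddedebf
   3 |   2 | babdafaddedebf
   4 |   1 | bbabdafaddedebf
   5 |   0 | bbbabdafaddedebf
   6 |   4 | bdafaddedebf
   7 |  14 | bf
   8 |   5 | dafaddedebf
   9 |   9 | ddedebf
  10 |  12 | debf
  11 |  10 | dedebf
  12 |  13 | ebf
  13 |  11 | edebf
  14 |  15 | f
  15 |   7 | faddedebf

SA = [3, 8, 6, 2, 1, 0, 4, 14, 5, 9, 12, 10, 13, 11, 15, 7]
rank  pair      lcp
   1  s[3:],s[8:]  1  'a'
   2  s[8:],s[6:]  1  'a'
   3  s[6:],s[2:]  0  ''
   4  s[2:],s[1:]  1  'b'
   5  s[1:],s[0:]  2  'bb'
   6  s[0:],s[4:]  1  'b'
   7  s[4:],s[14:]  1  'b'
   8  s[14:],s[5:]  0  ''
   9  s[5:],s[9:]  1  'd'
  10  s[9:],s[12:]  1  'd'
  11  s[12:],s[10:]  2  'de'
  12  s[10:],s[13:]  0  ''
  13  s[13:],s[11:]  1  'e'
  14  s[11:],s[15:]  0  ''
  15  s[15:],s[7:]  1  'f'

[0, 1, 1, 0, 1, 2, 1, 1, 0, 1, 1, 2, 0, 1, 0, 1]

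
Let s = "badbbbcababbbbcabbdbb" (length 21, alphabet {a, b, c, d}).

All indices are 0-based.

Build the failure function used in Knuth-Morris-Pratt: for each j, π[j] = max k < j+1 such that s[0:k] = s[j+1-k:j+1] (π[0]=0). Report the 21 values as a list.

[0, 0, 0, 1, 1, 1, 0, 0, 1, 2, 1, 1, 1, 1, 0, 0, 1, 1, 0, 1, 1]

π[0] = 0
j=1 s[j]='a': π[1]=0 (border '')
j=2 s[j]='d': π[2]=0 (border '')
j=3 s[j]='b': π[3]=1 (border 'b')
j=4 s[j]='b': k: 1→0; π[4]=1 (border 'b')
j=5 s[j]='b': k: 1→0; π[5]=1 (border 'b')
j=6 s[j]='c': k: 1→0; π[6]=0 (border '')
j=7 s[j]='a': π[7]=0 (border '')
j=8 s[j]='b': π[8]=1 (border 'b')
j=9 s[j]='a': π[9]=2 (border 'ba')
j=10 s[j]='b': k: 2→0; π[10]=1 (border 'b')
j=11 s[j]='b': k: 1→0; π[11]=1 (border 'b')
j=12 s[j]='b': k: 1→0; π[12]=1 (border 'b')
j=13 s[j]='b': k: 1→0; π[13]=1 (border 'b')
j=14 s[j]='c': k: 1→0; π[14]=0 (border '')
j=15 s[j]='a': π[15]=0 (border '')
j=16 s[j]='b': π[16]=1 (border 'b')
j=17 s[j]='b': k: 1→0; π[17]=1 (border 'b')
j=18 s[j]='d': k: 1→0; π[18]=0 (border '')
j=19 s[j]='b': π[19]=1 (border 'b')
j=20 s[j]='b': k: 1→0; π[20]=1 (border 'b')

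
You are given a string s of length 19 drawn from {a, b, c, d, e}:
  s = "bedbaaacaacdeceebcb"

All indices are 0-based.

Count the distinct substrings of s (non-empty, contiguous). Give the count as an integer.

sorted suffixes:
  #0 SA[0]=4  'aaacaacdeceebcb'
  #1 SA[1]=5  'aacaacdeceebcb'
  #2 SA[2]=8  'aacdeceebcb'
  #3 SA[3]=6  'acaacdeceebcb'
  #4 SA[4]=9  'acdeceebcb'
  #5 SA[5]=18  'b'
  #6 SA[6]=3  'baaacaacdeceebcb'
  #7 SA[7]=16  'bcb'
  #8 SA[8]=0  'bedbaaacaacdeceebcb'
  #9 SA[9]=7  'caacdeceebcb'
  #10 SA[10]=17  'cb'
  #11 SA[11]=10  'cdeceebcb'
  #12 SA[12]=13  'ceebcb'
  #13 SA[13]=2  'dbaaacaacdeceebcb'
  #14 SA[14]=11  'deceebcb'
  #15 SA[15]=15  'ebcb'
  #16 SA[16]=12  'eceebcb'
  #17 SA[17]=1  'edbaaacaacdeceebcb'
  #18 SA[18]=14  'eebcb'

SA = [4, 5, 8, 6, 9, 18, 3, 16, 0, 7, 17, 10, 13, 2, 11, 15, 12, 1, 14]
rank  pair      lcp
   1  s[4:],s[5:]  2  'aa'
   2  s[5:],s[8:]  3  'aac'
   3  s[8:],s[6:]  1  'a'
   4  s[6:],s[9:]  2  'ac'
   5  s[9:],s[18:]  0  ''
   6  s[18:],s[3:]  1  'b'
   7  s[3:],s[16:]  1  'b'
   8  s[16:],s[0:]  1  'b'
   9  s[0:],s[7:]  0  ''
  10  s[7:],s[17:]  1  'c'
  11  s[17:],s[10:]  1  'c'
  12  s[10:],s[13:]  1  'c'
  13  s[13:],s[2:]  0  ''
  14  s[2:],s[11:]  1  'd'
  15  s[11:],s[15:]  0  ''
  16  s[15:],s[12:]  1  'e'
  17  s[12:],s[1:]  1  'e'
  18  s[1:],s[14:]  1  'e'

n(n+1)/2 = 19·20/2 = 190
Σ LCP = 0 + 2 + 3 + 1 + 2 + 0 + 1 + 1 + 1 + 0 + 1 + 1 + 1 + 0 + 1 + 0 + 1 + 1 + 1 = 18
distinct = 190 − 18 = 172

172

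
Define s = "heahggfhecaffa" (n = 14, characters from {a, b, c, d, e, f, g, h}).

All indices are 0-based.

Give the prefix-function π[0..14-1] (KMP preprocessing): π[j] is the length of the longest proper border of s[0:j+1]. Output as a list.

[0, 0, 0, 1, 0, 0, 0, 1, 2, 0, 0, 0, 0, 0]

π[0] = 0
j=1 s[j]='e': π[1]=0 (border '')
j=2 s[j]='a': π[2]=0 (border '')
j=3 s[j]='h': π[3]=1 (border 'h')
j=4 s[j]='g': k: 1→0; π[4]=0 (border '')
j=5 s[j]='g': π[5]=0 (border '')
j=6 s[j]='f': π[6]=0 (border '')
j=7 s[j]='h': π[7]=1 (border 'h')
j=8 s[j]='e': π[8]=2 (border 'he')
j=9 s[j]='c': k: 2→0; π[9]=0 (border '')
j=10 s[j]='a': π[10]=0 (border '')
j=11 s[j]='f': π[11]=0 (border '')
j=12 s[j]='f': π[12]=0 (border '')
j=13 s[j]='a': π[13]=0 (border '')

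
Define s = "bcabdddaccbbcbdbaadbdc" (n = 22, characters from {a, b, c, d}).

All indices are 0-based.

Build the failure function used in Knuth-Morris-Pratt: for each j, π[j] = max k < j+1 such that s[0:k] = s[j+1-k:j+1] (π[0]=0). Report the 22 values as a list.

[0, 0, 0, 1, 0, 0, 0, 0, 0, 0, 1, 1, 2, 1, 0, 1, 0, 0, 0, 1, 0, 0]

π[0] = 0
j=1 s[j]='c': π[1]=0 (border '')
j=2 s[j]='a': π[2]=0 (border '')
j=3 s[j]='b': π[3]=1 (border 'b')
j=4 s[j]='d': k: 1→0; π[4]=0 (border '')
j=5 s[j]='d': π[5]=0 (border '')
j=6 s[j]='d': π[6]=0 (border '')
j=7 s[j]='a': π[7]=0 (border '')
j=8 s[j]='c': π[8]=0 (border '')
j=9 s[j]='c': π[9]=0 (border '')
j=10 s[j]='b': π[10]=1 (border 'b')
j=11 s[j]='b': k: 1→0; π[11]=1 (border 'b')
j=12 s[j]='c': π[12]=2 (border 'bc')
j=13 s[j]='b': k: 2→0; π[13]=1 (border 'b')
j=14 s[j]='d': k: 1→0; π[14]=0 (border '')
j=15 s[j]='b': π[15]=1 (border 'b')
j=16 s[j]='a': k: 1→0; π[16]=0 (border '')
j=17 s[j]='a': π[17]=0 (border '')
j=18 s[j]='d': π[18]=0 (border '')
j=19 s[j]='b': π[19]=1 (border 'b')
j=20 s[j]='d': k: 1→0; π[20]=0 (border '')
j=21 s[j]='c': π[21]=0 (border '')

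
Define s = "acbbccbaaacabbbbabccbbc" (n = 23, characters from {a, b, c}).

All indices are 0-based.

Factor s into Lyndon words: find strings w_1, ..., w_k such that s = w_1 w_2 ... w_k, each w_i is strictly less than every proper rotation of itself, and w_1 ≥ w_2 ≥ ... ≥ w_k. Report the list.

["acbbccb", "aaacabbbbabccbbc"]

emit factor 1: 'acbbccb' (i=0, period=7)
emit factor 2: 'aaacabbbbabccbbc' (i=7, period=16)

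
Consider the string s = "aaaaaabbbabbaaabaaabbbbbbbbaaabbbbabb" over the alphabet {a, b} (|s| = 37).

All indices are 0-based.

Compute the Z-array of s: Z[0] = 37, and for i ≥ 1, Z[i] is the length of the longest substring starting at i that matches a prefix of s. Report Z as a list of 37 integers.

[37, 5, 4, 3, 2, 1, 0, 0, 0, 1, 0, 0, 3, 2, 1, 0, 3, 2, 1, 0, 0, 0, 0, 0, 0, 0, 0, 3, 2, 1, 0, 0, 0, 0, 1, 0, 0]

Z[0]=37
i=1: i≥r, start 0; Z[1]=5 extend→box=[1,6)
i=2: min(r-i=4, Z[1]=5)=4; Z[2]=4
i=3: min(r-i=3, Z[2]=4)=3; Z[3]=3
i=4: min(r-i=2, Z[3]=3)=2; Z[4]=2
i=5: min(r-i=1, Z[4]=2)=1; Z[5]=1
i=6: i≥r, start 0; Z[6]=0
i=7: i≥r, start 0; Z[7]=0
i=8: i≥r, start 0; Z[8]=0
i=9: i≥r, start 0; Z[9]=1 extend→box=[9,10)
i=10: i≥r, start 0; Z[10]=0
i=11: i≥r, start 0; Z[11]=0
i=12: i≥r, start 0; Z[12]=3 extend→box=[12,15)
i=13: min(r-i=2, Z[1]=5)=2; Z[13]=2
i=14: min(r-i=1, Z[2]=4)=1; Z[14]=1
i=15: i≥r, start 0; Z[15]=0
i=16: i≥r, start 0; Z[16]=3 extend→box=[16,19)
i=17: min(r-i=2, Z[1]=5)=2; Z[17]=2
i=18: min(r-i=1, Z[2]=4)=1; Z[18]=1
i=19: i≥r, start 0; Z[19]=0
i=20: i≥r, start 0; Z[20]=0
i=21: i≥r, start 0; Z[21]=0
i=22: i≥r, start 0; Z[22]=0
i=23: i≥r, start 0; Z[23]=0
i=24: i≥r, start 0; Z[24]=0
i=25: i≥r, start 0; Z[25]=0
i=26: i≥r, start 0; Z[26]=0
i=27: i≥r, start 0; Z[27]=3 extend→box=[27,30)
i=28: min(r-i=2, Z[1]=5)=2; Z[28]=2
i=29: min(r-i=1, Z[2]=4)=1; Z[29]=1
i=30: i≥r, start 0; Z[30]=0
i=31: i≥r, start 0; Z[31]=0
i=32: i≥r, start 0; Z[32]=0
i=33: i≥r, start 0; Z[33]=0
i=34: i≥r, start 0; Z[34]=1 extend→box=[34,35)
i=35: i≥r, start 0; Z[35]=0
i=36: i≥r, start 0; Z[36]=0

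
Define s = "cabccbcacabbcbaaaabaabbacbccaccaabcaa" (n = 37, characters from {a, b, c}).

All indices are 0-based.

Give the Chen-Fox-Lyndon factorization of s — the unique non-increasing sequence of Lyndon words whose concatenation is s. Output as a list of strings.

["c", "abccbcac", "abbcb", "aaaabaabbacbccaccaabc", "a", "a"]

emit factor 1: 'c' (i=0, period=1)
emit factor 2: 'abccbcac' (i=1, period=8)
emit factor 3: 'abbcb' (i=9, period=5)
emit factor 4: 'aaaabaabbacbccaccaabc' (i=14, period=21)
emit factor 5: 'a' (i=35, period=1)
emit factor 6: 'a' (i=36, period=1)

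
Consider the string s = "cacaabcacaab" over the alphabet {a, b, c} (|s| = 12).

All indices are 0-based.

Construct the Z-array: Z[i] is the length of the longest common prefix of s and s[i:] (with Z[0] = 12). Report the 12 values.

Z[0]=12
i=1: fresh scan; Z[1]=0
i=2: fresh scan; Z[2]=2 scan→box=[2,4)
i=3: min(r-i=1, Z[1]=0)=0; Z[3]=0
i=4: fresh scan; Z[4]=0
i=5: fresh scan; Z[5]=0
i=6: fresh scan; Z[6]=6 scan→box=[6,12)
i=7: min(r-i=5, Z[1]=0)=0; Z[7]=0
i=8: min(r-i=4, Z[2]=2)=2; Z[8]=2
i=9: min(r-i=3, Z[3]=0)=0; Z[9]=0
i=10: min(r-i=2, Z[4]=0)=0; Z[10]=0
i=11: min(r-i=1, Z[5]=0)=0; Z[11]=0

[12, 0, 2, 0, 0, 0, 6, 0, 2, 0, 0, 0]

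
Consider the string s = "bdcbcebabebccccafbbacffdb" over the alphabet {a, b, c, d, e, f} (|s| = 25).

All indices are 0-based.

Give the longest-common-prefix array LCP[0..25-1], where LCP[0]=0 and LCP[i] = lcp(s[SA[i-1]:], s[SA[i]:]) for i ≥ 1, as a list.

rank→(start, suffix):
  0 → (7, 'abebccccafbbacffdb')
  1 → (19, 'acffdb')
  2 → (15, 'afbbacffdb')
  3 → (24, 'b')
  4 → (6, 'babebccccafbbacffdb')
  5 → (18, 'bacffdb')
  6 → (17, 'bbacffdb')
  7 → (10, 'bccccafbbacffdb')
  8 → (3, 'bcebabebccccafbbacffdb')
  9 → (0, 'bdcbcebabebccccafbbacffdb')
  10 → (8, 'bebccccafbbacffdb')
  11 → (14, 'cafbbacffdb')
  12 → (2, 'cbcebabebccccafbbacffdb')
  13 → (13, 'ccafbbacffdb')
  14 → (12, 'cccafbbacffdb')
  15 → (11, 'ccccafbbacffdb')
  16 → (4, 'cebabebccccafbbacffdb')
  17 → (20, 'cffdb')
  18 → (23, 'db')
  19 → (1, 'dcbcebabebccccafbbacffdb')
  20 → (5, 'ebabebccccafbbacffdb')
  21 → (9, 'ebccccafbbacffdb')
  22 → (16, 'fbbacffdb')
  23 → (22, 'fdb')
  24 → (21, 'ffdb')

SA = [7, 19, 15, 24, 6, 18, 17, 10, 3, 0, 8, 14, 2, 13, 12, 11, 4, 20, 23, 1, 5, 9, 16, 22, 21]
rank  pair      lcp
   1  s[7:],s[19:]  1  'a'
   2  s[19:],s[15:]  1  'a'
   3  s[15:],s[24:]  0  ''
   4  s[24:],s[6:]  1  'b'
   5  s[6:],s[18:]  2  'ba'
   6  s[18:],s[17:]  1  'b'
   7  s[17:],s[10:]  1  'b'
   8  s[10:],s[3:]  2  'bc'
   9  s[3:],s[0:]  1  'b'
  10  s[0:],s[8:]  1  'b'
  11  s[8:],s[14:]  0  ''
  12  s[14:],s[2:]  1  'c'
  13  s[2:],s[13:]  1  'c'
  14  s[13:],s[12:]  2  'cc'
  15  s[12:],s[11:]  3  'ccc'
  16  s[11:],s[4:]  1  'c'
  17  s[4:],s[20:]  1  'c'
  18  s[20:],s[23:]  0  ''
  19  s[23:],s[1:]  1  'd'
  20  s[1:],s[5:]  0  ''
  21  s[5:],s[9:]  2  'eb'
  22  s[9:],s[16:]  0  ''
  23  s[16:],s[22:]  1  'f'
  24  s[22:],s[21:]  1  'f'

[0, 1, 1, 0, 1, 2, 1, 1, 2, 1, 1, 0, 1, 1, 2, 3, 1, 1, 0, 1, 0, 2, 0, 1, 1]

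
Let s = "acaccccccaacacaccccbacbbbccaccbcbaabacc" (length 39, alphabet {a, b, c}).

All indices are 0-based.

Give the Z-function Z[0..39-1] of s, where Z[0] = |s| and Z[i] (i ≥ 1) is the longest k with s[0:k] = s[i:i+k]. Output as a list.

[39, 0, 2, 0, 0, 0, 0, 0, 0, 1, 4, 0, 7, 0, 2, 0, 0, 0, 0, 0, 2, 0, 0, 0, 0, 0, 0, 2, 0, 0, 0, 0, 0, 1, 1, 0, 2, 0, 0]

Z[0]=39
i=1: fresh scan; Z[1]=0
i=2: fresh scan; Z[2]=2 grow→box=[2,4)
i=3: min(r-i=1, Z[1]=0)=0; Z[3]=0
i=4: fresh scan; Z[4]=0
i=5: fresh scan; Z[5]=0
i=6: fresh scan; Z[6]=0
i=7: fresh scan; Z[7]=0
i=8: fresh scan; Z[8]=0
i=9: fresh scan; Z[9]=1 grow→box=[9,10)
i=10: fresh scan; Z[10]=4 grow→box=[10,14)
i=11: min(r-i=3, Z[1]=0)=0; Z[11]=0
i=12: min(r-i=2, Z[2]=2)=2; Z[12]=7 grow→box=[12,19)
i=13: min(r-i=6, Z[1]=0)=0; Z[13]=0
i=14: min(r-i=5, Z[2]=2)=2; Z[14]=2
i=15: min(r-i=4, Z[3]=0)=0; Z[15]=0
i=16: min(r-i=3, Z[4]=0)=0; Z[16]=0
i=17: min(r-i=2, Z[5]=0)=0; Z[17]=0
i=18: min(r-i=1, Z[6]=0)=0; Z[18]=0
i=19: fresh scan; Z[19]=0
i=20: fresh scan; Z[20]=2 grow→box=[20,22)
i=21: min(r-i=1, Z[1]=0)=0; Z[21]=0
i=22: fresh scan; Z[22]=0
i=23: fresh scan; Z[23]=0
i=24: fresh scan; Z[24]=0
i=25: fresh scan; Z[25]=0
i=26: fresh scan; Z[26]=0
i=27: fresh scan; Z[27]=2 grow→box=[27,29)
i=28: min(r-i=1, Z[1]=0)=0; Z[28]=0
i=29: fresh scan; Z[29]=0
i=30: fresh scan; Z[30]=0
i=31: fresh scan; Z[31]=0
i=32: fresh scan; Z[32]=0
i=33: fresh scan; Z[33]=1 grow→box=[33,34)
i=34: fresh scan; Z[34]=1 grow→box=[34,35)
i=35: fresh scan; Z[35]=0
i=36: fresh scan; Z[36]=2 grow→box=[36,38)
i=37: min(r-i=1, Z[1]=0)=0; Z[37]=0
i=38: fresh scan; Z[38]=0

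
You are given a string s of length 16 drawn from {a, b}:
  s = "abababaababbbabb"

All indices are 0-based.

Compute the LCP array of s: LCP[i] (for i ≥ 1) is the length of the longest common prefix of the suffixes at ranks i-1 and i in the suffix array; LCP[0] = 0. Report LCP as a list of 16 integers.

[0, 1, 3, 5, 4, 2, 3, 0, 1, 2, 4, 3, 4, 1, 2, 2]

rank | idx | suffix
   0 |   6 | aababbbabb
   1 |   4 | abaababbbabb
   2 |   2 | ababaababbbabb
   3 |   0 | abababaababbbabb
   4 |   7 | ababbbabb
   5 |  13 | abb
   6 |   9 | abbbabb
   7 |  15 | b
   8 |   5 | baababbbabb
   9 |   3 | babaababbbabb
  10 |   1 | bababaababbbabb
  11 |  12 | babb
  12 |   8 | babbbabb
  13 |  14 | bb
  14 |  11 | bbabb
  15 |  10 | bbbabb

SA = [6, 4, 2, 0, 7, 13, 9, 15, 5, 3, 1, 12, 8, 14, 11, 10]
i: (SA[i-1],SA[i]) lcp shared
  1: (6,4) 1 'a'
  2: (4,2) 3 'aba'
  3: (2,0) 5 'ababa'
  4: (0,7) 4 'abab'
  5: (7,13) 2 'ab'
  6: (13,9) 3 'abb'
  7: (9,15) 0 ''
  8: (15,5) 1 'b'
  9: (5,3) 2 'ba'
  10: (3,1) 4 'baba'
  11: (1,12) 3 'bab'
  12: (12,8) 4 'babb'
  13: (8,14) 1 'b'
  14: (14,11) 2 'bb'
  15: (11,10) 2 'bb'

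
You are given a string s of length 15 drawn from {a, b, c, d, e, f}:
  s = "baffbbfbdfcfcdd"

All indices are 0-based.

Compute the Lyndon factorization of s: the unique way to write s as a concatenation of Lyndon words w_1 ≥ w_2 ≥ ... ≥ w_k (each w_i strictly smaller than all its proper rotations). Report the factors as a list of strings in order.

emit factor 1: 'b' (i=0, period=1)
emit factor 2: 'affbbfbdfcfcdd' (i=1, period=14)

["b", "affbbfbdfcfcdd"]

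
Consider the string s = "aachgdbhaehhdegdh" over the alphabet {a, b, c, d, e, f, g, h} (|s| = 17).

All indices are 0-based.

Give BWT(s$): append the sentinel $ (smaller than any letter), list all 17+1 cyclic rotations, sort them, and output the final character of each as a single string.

rank  rotation            last
    0  $aachgdbhaehhdegdh  h
    1  aachgdbhaehhdegdh$  $
    2  achgdbhaehhdegdh$a  a
    3  aehhdegdh$aachgdbh  h
    4  bhaehhdegdh$aachgd  d
    5  chgdbhaehhdegdh$aa  a
    6  dbhaehhdegdh$aachg  g
    7  degdh$aachgdbhaehh  h
    8  dh$aachgdbhaehhdeg  g
    9  egdh$aachgdbhaehhd  d
   10  ehhdegdh$aachgdbha  a
   11  gdbhaehhdegdh$aach  h
   12  gdh$aachgdbhaehhde  e
   13  h$aachgdbhaehhdegd  d
   14  haehhdegdh$aachgdb  b
   15  hdegdh$aachgdbhaeh  h
   16  hgdbhaehhdegdh$aac  c
   17  hhdegdh$aachgdbhae  e

h$ahdaghgdahedbhce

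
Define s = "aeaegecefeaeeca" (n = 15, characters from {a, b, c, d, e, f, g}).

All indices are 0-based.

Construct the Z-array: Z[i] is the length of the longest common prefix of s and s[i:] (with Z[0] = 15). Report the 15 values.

[15, 0, 2, 0, 0, 0, 0, 0, 0, 0, 2, 0, 0, 0, 1]

Z[0]=15
i=1: i≥r, start 0; Z[1]=0
i=2: i≥r, start 0; Z[2]=2 scan→box=[2,4)
i=3: min(r-i=1, Z[1]=0)=0; Z[3]=0
i=4: i≥r, start 0; Z[4]=0
i=5: i≥r, start 0; Z[5]=0
i=6: i≥r, start 0; Z[6]=0
i=7: i≥r, start 0; Z[7]=0
i=8: i≥r, start 0; Z[8]=0
i=9: i≥r, start 0; Z[9]=0
i=10: i≥r, start 0; Z[10]=2 scan→box=[10,12)
i=11: min(r-i=1, Z[1]=0)=0; Z[11]=0
i=12: i≥r, start 0; Z[12]=0
i=13: i≥r, start 0; Z[13]=0
i=14: i≥r, start 0; Z[14]=1 scan→box=[14,15)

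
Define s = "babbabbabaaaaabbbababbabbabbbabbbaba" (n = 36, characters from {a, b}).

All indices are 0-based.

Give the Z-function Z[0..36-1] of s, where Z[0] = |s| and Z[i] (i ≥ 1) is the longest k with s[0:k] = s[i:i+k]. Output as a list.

[36, 0, 1, 6, 0, 1, 3, 0, 2, 0, 0, 0, 0, 0, 1, 1, 3, 0, 9, 0, 1, 7, 0, 1, 4, 0, 1, 1, 4, 0, 1, 1, 3, 0, 2, 0]

Z[0]=36
i=1: outside box; Z[1]=0
i=2: outside box; Z[2]=1 scan→box=[2,3)
i=3: outside box; Z[3]=6 scan→box=[3,9)
i=4: min(r-i=5, Z[1]=0)=0; Z[4]=0
i=5: min(r-i=4, Z[2]=1)=1; Z[5]=1
i=6: min(r-i=3, Z[3]=6)=3; Z[6]=3
i=7: min(r-i=2, Z[4]=0)=0; Z[7]=0
i=8: min(r-i=1, Z[5]=1)=1; Z[8]=2 scan→box=[8,10)
i=9: min(r-i=1, Z[1]=0)=0; Z[9]=0
i=10: outside box; Z[10]=0
i=11: outside box; Z[11]=0
i=12: outside box; Z[12]=0
i=13: outside box; Z[13]=0
i=14: outside box; Z[14]=1 scan→box=[14,15)
i=15: outside box; Z[15]=1 scan→box=[15,16)
i=16: outside box; Z[16]=3 scan→box=[16,19)
i=17: min(r-i=2, Z[1]=0)=0; Z[17]=0
i=18: min(r-i=1, Z[2]=1)=1; Z[18]=9 scan→box=[18,27)
i=19: min(r-i=8, Z[1]=0)=0; Z[19]=0
i=20: min(r-i=7, Z[2]=1)=1; Z[20]=1
i=21: min(r-i=6, Z[3]=6)=6; Z[21]=7 scan→box=[21,28)
i=22: min(r-i=6, Z[1]=0)=0; Z[22]=0
i=23: min(r-i=5, Z[2]=1)=1; Z[23]=1
i=24: min(r-i=4, Z[3]=6)=4; Z[24]=4
i=25: min(r-i=3, Z[4]=0)=0; Z[25]=0
i=26: min(r-i=2, Z[5]=1)=1; Z[26]=1
i=27: min(r-i=1, Z[6]=3)=1; Z[27]=1
i=28: outside box; Z[28]=4 scan→box=[28,32)
i=29: min(r-i=3, Z[1]=0)=0; Z[29]=0
i=30: min(r-i=2, Z[2]=1)=1; Z[30]=1
i=31: min(r-i=1, Z[3]=6)=1; Z[31]=1
i=32: outside box; Z[32]=3 scan→box=[32,35)
i=33: min(r-i=2, Z[1]=0)=0; Z[33]=0
i=34: min(r-i=1, Z[2]=1)=1; Z[34]=2 scan→box=[34,36)
i=35: min(r-i=1, Z[1]=0)=0; Z[35]=0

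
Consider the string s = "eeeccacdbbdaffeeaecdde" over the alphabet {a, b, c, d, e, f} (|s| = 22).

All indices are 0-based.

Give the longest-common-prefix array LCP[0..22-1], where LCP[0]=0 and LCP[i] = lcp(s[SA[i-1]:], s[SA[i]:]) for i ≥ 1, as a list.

[0, 1, 1, 0, 1, 0, 1, 1, 2, 0, 1, 1, 1, 0, 1, 1, 2, 1, 2, 2, 0, 1]

sorted suffixes:
  #0 SA[0]=5  'acdbbdaffeeaecdde'
  #1 SA[1]=16  'aecdde'
  #2 SA[2]=11  'affeeaecdde'
  #3 SA[3]=8  'bbdaffeeaecdde'
  #4 SA[4]=9  'bdaffeeaecdde'
  #5 SA[5]=4  'cacdbbdaffeeaecdde'
  #6 SA[6]=3  'ccacdbbdaffeeaecdde'
  #7 SA[7]=6  'cdbbdaffeeaecdde'
  #8 SA[8]=18  'cdde'
  #9 SA[9]=10  'daffeeaecdde'
  #10 SA[10]=7  'dbbdaffeeaecdde'
  #11 SA[11]=19  'dde'
  #12 SA[12]=20  'de'
  #13 SA[13]=21  'e'
  #14 SA[14]=15  'eaecdde'
  #15 SA[15]=2  'eccacdbbdaffeeaecdde'
  #16 SA[16]=17  'ecdde'
  #17 SA[17]=14  'eeaecdde'
  #18 SA[18]=1  'eeccacdbbdaffeeaecdde'
  #19 SA[19]=0  'eeeccacdbbdaffeeaecdde'
  #20 SA[20]=13  'feeaecdde'
  #21 SA[21]=12  'ffeeaecdde'

SA = [5, 16, 11, 8, 9, 4, 3, 6, 18, 10, 7, 19, 20, 21, 15, 2, 17, 14, 1, 0, 13, 12]
[i] adj suffixes → lcp
  [1] 5/16 → 1 ('a')
  [2] 16/11 → 1 ('a')
  [3] 11/8 → 0 ('')
  [4] 8/9 → 1 ('b')
  [5] 9/4 → 0 ('')
  [6] 4/3 → 1 ('c')
  [7] 3/6 → 1 ('c')
  [8] 6/18 → 2 ('cd')
  [9] 18/10 → 0 ('')
  [10] 10/7 → 1 ('d')
  [11] 7/19 → 1 ('d')
  [12] 19/20 → 1 ('d')
  [13] 20/21 → 0 ('')
  [14] 21/15 → 1 ('e')
  [15] 15/2 → 1 ('e')
  [16] 2/17 → 2 ('ec')
  [17] 17/14 → 1 ('e')
  [18] 14/1 → 2 ('ee')
  [19] 1/0 → 2 ('ee')
  [20] 0/13 → 0 ('')
  [21] 13/12 → 1 ('f')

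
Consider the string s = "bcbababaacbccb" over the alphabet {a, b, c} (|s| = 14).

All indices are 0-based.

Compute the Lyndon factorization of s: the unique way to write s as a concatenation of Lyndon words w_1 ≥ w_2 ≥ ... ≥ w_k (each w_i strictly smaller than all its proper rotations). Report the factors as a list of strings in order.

emit factor 1: 'bc' (i=0, period=2)
emit factor 2: 'b' (i=2, period=1)
emit factor 3: 'ab' (i=3, period=2)
emit factor 4: 'ab' (i=5, period=2)
emit factor 5: 'aacbccb' (i=7, period=7)

["bc", "b", "ab", "ab", "aacbccb"]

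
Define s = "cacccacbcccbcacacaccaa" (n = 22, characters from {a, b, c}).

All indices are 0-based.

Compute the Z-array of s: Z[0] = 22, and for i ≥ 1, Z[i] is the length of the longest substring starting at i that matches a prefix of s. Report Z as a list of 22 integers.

Z[0]=22
i=1: i≥r, start 0; Z[1]=0
i=2: i≥r, start 0; Z[2]=1 extend→box=[2,3)
i=3: i≥r, start 0; Z[3]=1 extend→box=[3,4)
i=4: i≥r, start 0; Z[4]=3 extend→box=[4,7)
i=5: min(r-i=2, Z[1]=0)=0; Z[5]=0
i=6: min(r-i=1, Z[2]=1)=1; Z[6]=1
i=7: i≥r, start 0; Z[7]=0
i=8: i≥r, start 0; Z[8]=1 extend→box=[8,9)
i=9: i≥r, start 0; Z[9]=1 extend→box=[9,10)
i=10: i≥r, start 0; Z[10]=1 extend→box=[10,11)
i=11: i≥r, start 0; Z[11]=0
i=12: i≥r, start 0; Z[12]=3 extend→box=[12,15)
i=13: min(r-i=2, Z[1]=0)=0; Z[13]=0
i=14: min(r-i=1, Z[2]=1)=1; Z[14]=3 extend→box=[14,17)
i=15: min(r-i=2, Z[1]=0)=0; Z[15]=0
i=16: min(r-i=1, Z[2]=1)=1; Z[16]=4 extend→box=[16,20)
i=17: min(r-i=3, Z[1]=0)=0; Z[17]=0
i=18: min(r-i=2, Z[2]=1)=1; Z[18]=1
i=19: min(r-i=1, Z[3]=1)=1; Z[19]=2 extend→box=[19,21)
i=20: min(r-i=1, Z[1]=0)=0; Z[20]=0
i=21: i≥r, start 0; Z[21]=0

[22, 0, 1, 1, 3, 0, 1, 0, 1, 1, 1, 0, 3, 0, 3, 0, 4, 0, 1, 2, 0, 0]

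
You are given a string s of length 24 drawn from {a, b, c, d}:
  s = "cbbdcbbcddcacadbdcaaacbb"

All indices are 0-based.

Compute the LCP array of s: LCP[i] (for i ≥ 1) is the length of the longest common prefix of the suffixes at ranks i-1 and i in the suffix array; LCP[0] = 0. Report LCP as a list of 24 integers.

[0, 2, 1, 2, 1, 0, 1, 2, 2, 1, 1, 3, 0, 2, 2, 1, 3, 3, 1, 0, 1, 3, 2, 1]

rank→(start, suffix):
  0 → (18, 'aaacbb')
  1 → (19, 'aacbb')
  2 → (11, 'acadbdcaaacbb')
  3 → (20, 'acbb')
  4 → (13, 'adbdcaaacbb')
  5 → (23, 'b')
  6 → (22, 'bb')
  7 → (5, 'bbcddcacadbdcaaacbb')
  8 → (1, 'bbdcbbcddcacadbdcaaacbb')
  9 → (6, 'bcddcacadbdcaaacbb')
  10 → (15, 'bdcaaacbb')
  11 → (2, 'bdcbbcddcacadbdcaaacbb')
  12 → (17, 'caaacbb')
  13 → (10, 'cacadbdcaaacbb')
  14 → (12, 'cadbdcaaacbb')
  15 → (21, 'cbb')
  16 → (4, 'cbbcddcacadbdcaaacbb')
  17 → (0, 'cbbdcbbcddcacadbdcaaacbb')
  18 → (7, 'cddcacadbdcaaacbb')
  19 → (14, 'dbdcaaacbb')
  20 → (16, 'dcaaacbb')
  21 → (9, 'dcacadbdcaaacbb')
  22 → (3, 'dcbbcddcacadbdcaaacbb')
  23 → (8, 'ddcacadbdcaaacbb')

SA = [18, 19, 11, 20, 13, 23, 22, 5, 1, 6, 15, 2, 17, 10, 12, 21, 4, 0, 7, 14, 16, 9, 3, 8]
[i] adj suffixes → lcp
  [1] 18/19 → 2 ('aa')
  [2] 19/11 → 1 ('a')
  [3] 11/20 → 2 ('ac')
  [4] 20/13 → 1 ('a')
  [5] 13/23 → 0 ('')
  [6] 23/22 → 1 ('b')
  [7] 22/5 → 2 ('bb')
  [8] 5/1 → 2 ('bb')
  [9] 1/6 → 1 ('b')
  [10] 6/15 → 1 ('b')
  [11] 15/2 → 3 ('bdc')
  [12] 2/17 → 0 ('')
  [13] 17/10 → 2 ('ca')
  [14] 10/12 → 2 ('ca')
  [15] 12/21 → 1 ('c')
  [16] 21/4 → 3 ('cbb')
  [17] 4/0 → 3 ('cbb')
  [18] 0/7 → 1 ('c')
  [19] 7/14 → 0 ('')
  [20] 14/16 → 1 ('d')
  [21] 16/9 → 3 ('dca')
  [22] 9/3 → 2 ('dc')
  [23] 3/8 → 1 ('d')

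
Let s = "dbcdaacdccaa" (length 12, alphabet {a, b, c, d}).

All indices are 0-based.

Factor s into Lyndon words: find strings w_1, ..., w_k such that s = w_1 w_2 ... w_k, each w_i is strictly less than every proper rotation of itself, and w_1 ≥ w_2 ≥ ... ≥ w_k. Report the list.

["d", "bcd", "aacdcc", "a", "a"]

emit factor 1: 'd' (i=0, period=1)
emit factor 2: 'bcd' (i=1, period=3)
emit factor 3: 'aacdcc' (i=4, period=6)
emit factor 4: 'a' (i=10, period=1)
emit factor 5: 'a' (i=11, period=1)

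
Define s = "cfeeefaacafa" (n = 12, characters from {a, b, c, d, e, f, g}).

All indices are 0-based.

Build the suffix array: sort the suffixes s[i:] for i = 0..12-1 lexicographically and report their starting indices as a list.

rank→(start, suffix):
  0 → (11, 'a')
  1 → (6, 'aacafa')
  2 → (7, 'acafa')
  3 → (9, 'afa')
  4 → (8, 'cafa')
  5 → (0, 'cfeeefaacafa')
  6 → (2, 'eeefaacafa')
  7 → (3, 'eefaacafa')
  8 → (4, 'efaacafa')
  9 → (10, 'fa')
  10 → (5, 'faacafa')
  11 → (1, 'feeefaacafa')

[11, 6, 7, 9, 8, 0, 2, 3, 4, 10, 5, 1]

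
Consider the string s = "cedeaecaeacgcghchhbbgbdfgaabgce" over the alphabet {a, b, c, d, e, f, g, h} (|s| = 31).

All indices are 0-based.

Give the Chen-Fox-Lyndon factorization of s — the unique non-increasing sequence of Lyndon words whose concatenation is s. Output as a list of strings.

emit factor 1: 'cede' (i=0, period=4)
emit factor 2: 'aec' (i=4, period=3)
emit factor 3: 'ae' (i=7, period=2)
emit factor 4: 'acgcghchhbbgbdfg' (i=9, period=16)
emit factor 5: 'aabgce' (i=25, period=6)

["cede", "aec", "ae", "acgcghchhbbgbdfg", "aabgce"]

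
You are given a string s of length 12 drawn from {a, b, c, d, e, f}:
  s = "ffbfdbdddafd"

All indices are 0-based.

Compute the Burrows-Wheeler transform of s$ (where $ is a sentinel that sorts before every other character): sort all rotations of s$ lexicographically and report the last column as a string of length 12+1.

rank  rotation       last
    0  $ffbfdbdddafd  d
    1  afd$ffbfdbddd  d
    2  bdddafd$ffbfd  d
    3  bfdbdddafd$ff  f
    4  d$ffbfdbdddaf  f
    5  dafd$ffbfdbdd  d
    6  dbdddafd$ffbf  f
    7  ddafd$ffbfdbd  d
    8  dddafd$ffbfdb  b
    9  fbfdbdddafd$f  f
   10  fd$ffbfdbddda  a
   11  fdbdddafd$ffb  b
   12  ffbfdbdddafd$  $

dddffdfdbfab$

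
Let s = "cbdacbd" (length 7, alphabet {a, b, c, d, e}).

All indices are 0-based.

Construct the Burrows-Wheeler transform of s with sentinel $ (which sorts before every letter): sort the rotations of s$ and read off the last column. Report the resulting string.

ddcca$bb

rank  rotation  last
    0  $cbdacbd  d
    1  acbd$cbd  d
    2  bd$cbdac  c
    3  bdacbd$c  c
    4  cbd$cbda  a
    5  cbdacbd$  $
    6  d$cbdacb  b
    7  dacbd$cb  b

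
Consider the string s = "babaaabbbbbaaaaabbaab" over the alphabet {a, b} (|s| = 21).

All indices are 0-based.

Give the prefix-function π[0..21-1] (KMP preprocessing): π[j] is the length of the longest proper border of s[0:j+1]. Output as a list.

π[0] = 0
j=1 s[j]='a': π[1]=0 (border '')
j=2 s[j]='b': π[2]=1 (border 'b')
j=3 s[j]='a': π[3]=2 (border 'ba')
j=4 s[j]='a': k: 2→0; π[4]=0 (border '')
j=5 s[j]='a': π[5]=0 (border '')
j=6 s[j]='b': π[6]=1 (border 'b')
j=7 s[j]='b': k: 1→0; π[7]=1 (border 'b')
j=8 s[j]='b': k: 1→0; π[8]=1 (border 'b')
j=9 s[j]='b': k: 1→0; π[9]=1 (border 'b')
j=10 s[j]='b': k: 1→0; π[10]=1 (border 'b')
j=11 s[j]='a': π[11]=2 (border 'ba')
j=12 s[j]='a': k: 2→0; π[12]=0 (border '')
j=13 s[j]='a': π[13]=0 (border '')
j=14 s[j]='a': π[14]=0 (border '')
j=15 s[j]='a': π[15]=0 (border '')
j=16 s[j]='b': π[16]=1 (border 'b')
j=17 s[j]='b': k: 1→0; π[17]=1 (border 'b')
j=18 s[j]='a': π[18]=2 (border 'ba')
j=19 s[j]='a': k: 2→0; π[19]=0 (border '')
j=20 s[j]='b': π[20]=1 (border 'b')

[0, 0, 1, 2, 0, 0, 1, 1, 1, 1, 1, 2, 0, 0, 0, 0, 1, 1, 2, 0, 1]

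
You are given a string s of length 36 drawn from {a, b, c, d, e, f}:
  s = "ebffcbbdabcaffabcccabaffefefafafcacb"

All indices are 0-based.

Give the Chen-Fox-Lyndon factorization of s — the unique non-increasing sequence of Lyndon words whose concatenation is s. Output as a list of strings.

["e", "bffc", "bbd", "abcaffabccc", "abaffefefafafcacb"]

emit factor 1: 'e' (i=0, period=1)
emit factor 2: 'bffc' (i=1, period=4)
emit factor 3: 'bbd' (i=5, period=3)
emit factor 4: 'abcaffabccc' (i=8, period=11)
emit factor 5: 'abaffefefafafcacb' (i=19, period=17)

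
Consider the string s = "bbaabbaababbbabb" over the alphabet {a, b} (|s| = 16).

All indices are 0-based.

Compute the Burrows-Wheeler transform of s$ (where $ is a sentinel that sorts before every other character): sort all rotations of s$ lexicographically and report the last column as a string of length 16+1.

rank  rotation           last
    0  $bbaabbaababbbabb  b
    1  aababbbabb$bbaabb  b
    2  aabbaababbbabb$bb  b
    3  ababbbabb$bbaabba  a
    4  abb$bbaabbaababbb  b
    5  abbaababbbabb$bba  a
    6  abbbabb$bbaabbaab  b
    7  b$bbaabbaababbbab  b
    8  baababbbabb$bbaab  b
    9  baabbaababbbabb$b  b
   10  babb$bbaabbaababb  b
   11  babbbabb$bbaabbaa  a
   12  bb$bbaabbaababbba  a
   13  bbaababbbabb$bbaa  a
   14  bbaabbaababbbabb$  $
   15  bbabb$bbaabbaabab  b
   16  bbbabb$bbaabbaaba  a

bbbababbbbbaaa$ba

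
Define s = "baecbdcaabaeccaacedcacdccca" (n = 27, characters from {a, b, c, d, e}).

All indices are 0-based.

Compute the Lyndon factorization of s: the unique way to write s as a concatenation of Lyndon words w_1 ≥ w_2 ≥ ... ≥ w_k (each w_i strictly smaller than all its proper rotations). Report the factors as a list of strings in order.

emit factor 1: 'b' (i=0, period=1)
emit factor 2: 'aecbdc' (i=1, period=6)
emit factor 3: 'aabaeccaacedcacdccc' (i=7, period=19)
emit factor 4: 'a' (i=26, period=1)

["b", "aecbdc", "aabaeccaacedcacdccc", "a"]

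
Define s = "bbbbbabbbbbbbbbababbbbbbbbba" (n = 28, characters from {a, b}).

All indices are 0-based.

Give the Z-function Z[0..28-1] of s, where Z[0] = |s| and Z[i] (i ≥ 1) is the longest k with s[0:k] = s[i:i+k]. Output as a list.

Z[0]=28
i=1: outside box; Z[1]=4 scan→box=[1,5)
i=2: min(r-i=3, Z[1]=4)=3; Z[2]=3
i=3: min(r-i=2, Z[2]=3)=2; Z[3]=2
i=4: min(r-i=1, Z[3]=2)=1; Z[4]=1
i=5: outside box; Z[5]=0
i=6: outside box; Z[6]=5 scan→box=[6,11)
i=7: min(r-i=4, Z[1]=4)=4; Z[7]=5 scan→box=[7,12)
i=8: min(r-i=4, Z[1]=4)=4; Z[8]=5 scan→box=[8,13)
i=9: min(r-i=4, Z[1]=4)=4; Z[9]=5 scan→box=[9,14)
i=10: min(r-i=4, Z[1]=4)=4; Z[10]=7 scan→box=[10,17)
i=11: min(r-i=6, Z[1]=4)=4; Z[11]=4
i=12: min(r-i=5, Z[2]=3)=3; Z[12]=3
i=13: min(r-i=4, Z[3]=2)=2; Z[13]=2
i=14: min(r-i=3, Z[4]=1)=1; Z[14]=1
i=15: min(r-i=2, Z[5]=0)=0; Z[15]=0
i=16: min(r-i=1, Z[6]=5)=1; Z[16]=1
i=17: outside box; Z[17]=0
i=18: outside box; Z[18]=5 scan→box=[18,23)
i=19: min(r-i=4, Z[1]=4)=4; Z[19]=5 scan→box=[19,24)
i=20: min(r-i=4, Z[1]=4)=4; Z[20]=5 scan→box=[20,25)
i=21: min(r-i=4, Z[1]=4)=4; Z[21]=5 scan→box=[21,26)
i=22: min(r-i=4, Z[1]=4)=4; Z[22]=6 scan→box=[22,28)
i=23: min(r-i=5, Z[1]=4)=4; Z[23]=4
i=24: min(r-i=4, Z[2]=3)=3; Z[24]=3
i=25: min(r-i=3, Z[3]=2)=2; Z[25]=2
i=26: min(r-i=2, Z[4]=1)=1; Z[26]=1
i=27: min(r-i=1, Z[5]=0)=0; Z[27]=0

[28, 4, 3, 2, 1, 0, 5, 5, 5, 5, 7, 4, 3, 2, 1, 0, 1, 0, 5, 5, 5, 5, 6, 4, 3, 2, 1, 0]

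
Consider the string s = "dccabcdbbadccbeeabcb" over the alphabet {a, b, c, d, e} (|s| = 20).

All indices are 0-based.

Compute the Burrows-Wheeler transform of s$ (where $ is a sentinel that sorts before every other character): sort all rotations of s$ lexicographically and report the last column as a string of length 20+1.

becbcbdaaccbcddbc$aeb

rank  rotation               last
    0  $dccabcdbbadccbeeabcb  b
    1  abcb$dccabcdbbadccbee  e
    2  abcdbbadccbeeabcb$dcc  c
    3  adccbeeabcb$dccabcdbb  b
    4  b$dccabcdbbadccbeeabc  c
    5  badccbeeabcb$dccabcdb  b
    6  bbadccbeeabcb$dccabcd  d
    7  bcb$dccabcdbbadccbeea  a
    8  bcdbbadccbeeabcb$dcca  a
    9  beeabcb$dccabcdbbadcc  c
   10  cabcdbbadccbeeabcb$dc  c
   11  cb$dccabcdbbadccbeeab  b
   12  cbeeabcb$dccabcdbbadc  c
   13  ccabcdbbadccbeeabcb$d  d
   14  ccbeeabcb$dccabcdbbad  d
   15  cdbbadccbeeabcb$dccab  b
   16  dbbadccbeeabcb$dccabc  c
   17  dccabcdbbadccbeeabcb$  $
   18  dccbeeabcb$dccabcdbba  a
   19  eabcb$dccabcdbbadccbe  e
   20  eeabcb$dccabcdbbadccb  b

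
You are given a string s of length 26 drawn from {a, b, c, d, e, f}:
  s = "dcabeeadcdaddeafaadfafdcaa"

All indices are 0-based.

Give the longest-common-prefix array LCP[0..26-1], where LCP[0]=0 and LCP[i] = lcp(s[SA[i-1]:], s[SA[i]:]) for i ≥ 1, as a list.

rank→(start, suffix):
  0 → (25, 'a')
  1 → (24, 'aa')
  2 → (16, 'aadfafdcaa')
  3 → (2, 'abeeadcdaddeafaadfafdcaa')
  4 → (6, 'adcdaddeafaadfafdcaa')
  5 → (10, 'addeafaadfafdcaa')
  6 → (17, 'adfafdcaa')
  7 → (14, 'afaadfafdcaa')
  8 → (20, 'afdcaa')
  9 → (3, 'beeadcdaddeafaadfafdcaa')
  10 → (23, 'caa')
  11 → (1, 'cabeeadcdaddeafaadfafdcaa')
  12 → (8, 'cdaddeafaadfafdcaa')
  13 → (9, 'daddeafaadfafdcaa')
  14 → (22, 'dcaa')
  15 → (0, 'dcabeeadcdaddeafaadfafdcaa')
  16 → (7, 'dcdaddeafaadfafdcaa')
  17 → (11, 'ddeafaadfafdcaa')
  18 → (12, 'deafaadfafdcaa')
  19 → (18, 'dfafdcaa')
  20 → (5, 'eadcdaddeafaadfafdcaa')
  21 → (13, 'eafaadfafdcaa')
  22 → (4, 'eeadcdaddeafaadfafdcaa')
  23 → (15, 'faadfafdcaa')
  24 → (19, 'fafdcaa')
  25 → (21, 'fdcaa')

SA = [25, 24, 16, 2, 6, 10, 17, 14, 20, 3, 23, 1, 8, 9, 22, 0, 7, 11, 12, 18, 5, 13, 4, 15, 19, 21]
rank  pair      lcp
   1  s[25:],s[24:]  1  'a'
   2  s[24:],s[16:]  2  'aa'
   3  s[16:],s[2:]  1  'a'
   4  s[2:],s[6:]  1  'a'
   5  s[6:],s[10:]  2  'ad'
   6  s[10:],s[17:]  2  'ad'
   7  s[17:],s[14:]  1  'a'
   8  s[14:],s[20:]  2  'af'
   9  s[20:],s[3:]  0  ''
  10  s[3:],s[23:]  0  ''
  11  s[23:],s[1:]  2  'ca'
  12  s[1:],s[8:]  1  'c'
  13  s[8:],s[9:]  0  ''
  14  s[9:],s[22:]  1  'd'
  15  s[22:],s[0:]  3  'dca'
  16  s[0:],s[7:]  2  'dc'
  17  s[7:],s[11:]  1  'd'
  18  s[11:],s[12:]  1  'd'
  19  s[12:],s[18:]  1  'd'
  20  s[18:],s[5:]  0  ''
  21  s[5:],s[13:]  2  'ea'
  22  s[13:],s[4:]  1  'e'
  23  s[4:],s[15:]  0  ''
  24  s[15:],s[19:]  2  'fa'
  25  s[19:],s[21:]  1  'f'

[0, 1, 2, 1, 1, 2, 2, 1, 2, 0, 0, 2, 1, 0, 1, 3, 2, 1, 1, 1, 0, 2, 1, 0, 2, 1]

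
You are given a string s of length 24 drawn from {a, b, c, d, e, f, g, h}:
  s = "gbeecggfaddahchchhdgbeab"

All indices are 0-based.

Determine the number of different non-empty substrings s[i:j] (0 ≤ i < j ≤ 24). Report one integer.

278

sorted suffixes:
  #0 SA[0]=22  'ab'
  #1 SA[1]=8  'addahchchhdgbeab'
  #2 SA[2]=11  'ahchchhdgbeab'
  #3 SA[3]=23  'b'
  #4 SA[4]=20  'beab'
  #5 SA[5]=1  'beecggfaddahchchhdgbeab'
  #6 SA[6]=4  'cggfaddahchchhdgbeab'
  #7 SA[7]=13  'chchhdgbeab'
  #8 SA[8]=15  'chhdgbeab'
  #9 SA[9]=10  'dahchchhdgbeab'
  #10 SA[10]=9  'ddahchchhdgbeab'
  #11 SA[11]=18  'dgbeab'
  #12 SA[12]=21  'eab'
  #13 SA[13]=3  'ecggfaddahchchhdgbeab'
  #14 SA[14]=2  'eecggfaddahchchhdgbeab'
  #15 SA[15]=7  'faddahchchhdgbeab'
  #16 SA[16]=19  'gbeab'
  #17 SA[17]=0  'gbeecggfaddahchchhdgbeab'
  #18 SA[18]=6  'gfaddahchchhdgbeab'
  #19 SA[19]=5  'ggfaddahchchhdgbeab'
  #20 SA[20]=12  'hchchhdgbeab'
  #21 SA[21]=14  'hchhdgbeab'
  #22 SA[22]=17  'hdgbeab'
  #23 SA[23]=16  'hhdgbeab'

SA = [22, 8, 11, 23, 20, 1, 4, 13, 15, 10, 9, 18, 21, 3, 2, 7, 19, 0, 6, 5, 12, 14, 17, 16]
[i] adj suffixes → lcp
  [1] 22/8 → 1 ('a')
  [2] 8/11 → 1 ('a')
  [3] 11/23 → 0 ('')
  [4] 23/20 → 1 ('b')
  [5] 20/1 → 2 ('be')
  [6] 1/4 → 0 ('')
  [7] 4/13 → 1 ('c')
  [8] 13/15 → 2 ('ch')
  [9] 15/10 → 0 ('')
  [10] 10/9 → 1 ('d')
  [11] 9/18 → 1 ('d')
  [12] 18/21 → 0 ('')
  [13] 21/3 → 1 ('e')
  [14] 3/2 → 1 ('e')
  [15] 2/7 → 0 ('')
  [16] 7/19 → 0 ('')
  [17] 19/0 → 3 ('gbe')
  [18] 0/6 → 1 ('g')
  [19] 6/5 → 1 ('g')
  [20] 5/12 → 0 ('')
  [21] 12/14 → 3 ('hch')
  [22] 14/17 → 1 ('h')
  [23] 17/16 → 1 ('h')

n(n+1)/2 = 24·25/2 = 300
Σ LCP = 0 + 1 + 1 + 0 + 1 + 2 + 0 + 1 + 2 + 0 + 1 + 1 + 0 + 1 + 1 + 0 + 0 + 3 + 1 + 1 + 0 + 3 + 1 + 1 = 22
distinct = 300 − 22 = 278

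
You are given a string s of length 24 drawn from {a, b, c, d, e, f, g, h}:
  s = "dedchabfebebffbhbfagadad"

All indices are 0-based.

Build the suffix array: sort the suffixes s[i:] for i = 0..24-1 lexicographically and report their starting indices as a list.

[5, 22, 20, 18, 9, 16, 6, 11, 14, 3, 23, 21, 2, 0, 8, 10, 1, 17, 13, 7, 12, 19, 4, 15]

rank | idx | suffix
   0 |   5 | abfebebffbhbfagadad
   1 |  22 | ad
   2 |  20 | adad
   3 |  18 | agadad
   4 |   9 | bebffbhbfagadad
   5 |  16 | bfagadad
   6 |   6 | bfebebffbhbfagadad
   7 |  11 | bffbhbfagadad
   8 |  14 | bhbfagadad
   9 |   3 | chabfebebffbhbfagadad
  10 |  23 | d
  11 |  21 | dad
  12 |   2 | dchabfebebffbhbfagadad
  13 |   0 | dedchabfebebffbhbfagadad
  14 |   8 | ebebffbhbfagadad
  15 |  10 | ebffbhbfagadad
  16 |   1 | edchabfebebffbhbfagadad
  17 |  17 | fagadad
  18 |  13 | fbhbfagadad
  19 |   7 | febebffbhbfagadad
  20 |  12 | ffbhbfagadad
  21 |  19 | gadad
  22 |   4 | habfebebffbhbfagadad
  23 |  15 | hbfagadad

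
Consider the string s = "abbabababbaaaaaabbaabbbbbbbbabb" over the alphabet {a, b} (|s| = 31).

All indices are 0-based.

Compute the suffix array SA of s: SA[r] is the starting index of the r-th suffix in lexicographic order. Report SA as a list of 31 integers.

[10, 11, 12, 13, 14, 18, 3, 5, 28, 7, 15, 0, 19, 30, 9, 17, 2, 4, 27, 6, 29, 8, 16, 1, 26, 25, 24, 23, 22, 21, 20]

rank | idx | suffix
   0 |  10 | aaaaaabbaabbbbbbbbabb
   1 |  11 | aaaaabbaabbbbbbbbabb
   2 |  12 | aaaabbaabbbbbbbbabb
   3 |  13 | aaabbaabbbbbbbbabb
   4 |  14 | aabbaabbbbbbbbabb
   5 |  18 | aabbbbbbbbabb
   6 |   3 | abababbaaaaaabbaabbbbbbbbabb
   7 |   5 | ababbaaaaaabbaabbbbbbbbabb
   8 |  28 | abb
   9 |   7 | abbaaaaaabbaabbbbbbbbabb
  10 |  15 | abbaabbbbbbbbabb
  11 |   0 | abbabababbaaaaaabbaabbbbbbbbabb
  12 |  19 | abbbbbbbbabb
  13 |  30 | b
  14 |   9 | baaaaaabbaabbbbbbbbabb
  15 |  17 | baabbbbbbbbabb
  16 |   2 | babababbaaaaaabbaabbbbbbbbabb
  17 |   4 | bababbaaaaaabbaabbbbbbbbabb
  18 |  27 | babb
  19 |   6 | babbaaaaaabbaabbbbbbbbabb
  20 |  29 | bb
  21 |   8 | bbaaaaaabbaabbbbbbbbabb
  22 |  16 | bbaabbbbbbbbabb
  23 |   1 | bbabababbaaaaaabbaabbbbbbbbabb
  24 |  26 | bbabb
  25 |  25 | bbbabb
  26 |  24 | bbbbabb
  27 |  23 | bbbbbabb
  28 |  22 | bbbbbbabb
  29 |  21 | bbbbbbbabb
  30 |  20 | bbbbbbbbabb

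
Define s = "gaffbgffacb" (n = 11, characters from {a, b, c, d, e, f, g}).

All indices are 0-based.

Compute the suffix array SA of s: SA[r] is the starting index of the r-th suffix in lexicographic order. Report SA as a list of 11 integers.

rank→(start, suffix):
  0 → (8, 'acb')
  1 → (1, 'affbgffacb')
  2 → (10, 'b')
  3 → (4, 'bgffacb')
  4 → (9, 'cb')
  5 → (7, 'facb')
  6 → (3, 'fbgffacb')
  7 → (6, 'ffacb')
  8 → (2, 'ffbgffacb')
  9 → (0, 'gaffbgffacb')
  10 → (5, 'gffacb')

[8, 1, 10, 4, 9, 7, 3, 6, 2, 0, 5]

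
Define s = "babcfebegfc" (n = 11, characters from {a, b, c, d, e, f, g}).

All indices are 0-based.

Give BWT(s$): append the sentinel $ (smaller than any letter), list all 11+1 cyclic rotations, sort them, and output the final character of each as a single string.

cb$aefbfbgce

rank  rotation      last
    0  $babcfebegfc  c
    1  abcfebegfc$b  b
    2  babcfebegfc$  $
    3  bcfebegfc$ba  a
    4  begfc$babcfe  e
    5  c$babcfebegf  f
    6  cfebegfc$bab  b
    7  ebegfc$babcf  f
    8  egfc$babcfeb  b
    9  fc$babcfebeg  g
   10  febegfc$babc  c
   11  gfc$babcfebe  e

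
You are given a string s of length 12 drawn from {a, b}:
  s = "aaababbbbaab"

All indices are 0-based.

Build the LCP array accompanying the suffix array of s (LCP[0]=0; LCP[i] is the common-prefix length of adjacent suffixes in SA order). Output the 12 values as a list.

[0, 2, 3, 1, 2, 2, 0, 1, 2, 1, 2, 3]

sorted suffixes:
  #0 SA[0]=0  'aaababbbbaab'
  #1 SA[1]=9  'aab'
  #2 SA[2]=1  'aababbbbaab'
  #3 SA[3]=10  'ab'
  #4 SA[4]=2  'ababbbbaab'
  #5 SA[5]=4  'abbbbaab'
  #6 SA[6]=11  'b'
  #7 SA[7]=8  'baab'
  #8 SA[8]=3  'babbbbaab'
  #9 SA[9]=7  'bbaab'
  #10 SA[10]=6  'bbbaab'
  #11 SA[11]=5  'bbbbaab'

SA = [0, 9, 1, 10, 2, 4, 11, 8, 3, 7, 6, 5]
[i] adj suffixes → lcp
  [1] 0/9 → 2 ('aa')
  [2] 9/1 → 3 ('aab')
  [3] 1/10 → 1 ('a')
  [4] 10/2 → 2 ('ab')
  [5] 2/4 → 2 ('ab')
  [6] 4/11 → 0 ('')
  [7] 11/8 → 1 ('b')
  [8] 8/3 → 2 ('ba')
  [9] 3/7 → 1 ('b')
  [10] 7/6 → 2 ('bb')
  [11] 6/5 → 3 ('bbb')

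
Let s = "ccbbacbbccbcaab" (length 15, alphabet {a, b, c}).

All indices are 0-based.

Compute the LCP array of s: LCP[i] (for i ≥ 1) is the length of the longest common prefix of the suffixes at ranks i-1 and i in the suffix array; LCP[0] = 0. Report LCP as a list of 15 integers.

sorted suffixes:
  #0 SA[0]=12  'aab'
  #1 SA[1]=13  'ab'
  #2 SA[2]=4  'acbbccbcaab'
  #3 SA[3]=14  'b'
  #4 SA[4]=3  'bacbbccbcaab'
  #5 SA[5]=2  'bbacbbccbcaab'
  #6 SA[6]=6  'bbccbcaab'
  #7 SA[7]=10  'bcaab'
  #8 SA[8]=7  'bccbcaab'
  #9 SA[9]=11  'caab'
  #10 SA[10]=1  'cbbacbbccbcaab'
  #11 SA[11]=5  'cbbccbcaab'
  #12 SA[12]=9  'cbcaab'
  #13 SA[13]=0  'ccbbacbbccbcaab'
  #14 SA[14]=8  'ccbcaab'

SA = [12, 13, 4, 14, 3, 2, 6, 10, 7, 11, 1, 5, 9, 0, 8]
rank  pair      lcp
   1  s[12:],s[13:]  1  'a'
   2  s[13:],s[4:]  1  'a'
   3  s[4:],s[14:]  0  ''
   4  s[14:],s[3:]  1  'b'
   5  s[3:],s[2:]  1  'b'
   6  s[2:],s[6:]  2  'bb'
   7  s[6:],s[10:]  1  'b'
   8  s[10:],s[7:]  2  'bc'
   9  s[7:],s[11:]  0  ''
  10  s[11:],s[1:]  1  'c'
  11  s[1:],s[5:]  3  'cbb'
  12  s[5:],s[9:]  2  'cb'
  13  s[9:],s[0:]  1  'c'
  14  s[0:],s[8:]  3  'ccb'

[0, 1, 1, 0, 1, 1, 2, 1, 2, 0, 1, 3, 2, 1, 3]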